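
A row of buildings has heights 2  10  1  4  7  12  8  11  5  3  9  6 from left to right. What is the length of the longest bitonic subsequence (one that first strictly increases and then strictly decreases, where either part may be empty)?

inc[i] = longest strictly increasing subsequence ending at i; dec[i] = longest strictly decreasing subsequence starting at i:
i:      1  2  3  4  5  6  7  8  9 10 11 12
a[i]:   2 10  1  4  7 12  8 11  5  3  9  6
inc:    1  2  1  2  3  4  4  5  3  2  5  4
dec:    2  4  1  2  3  4  3  3  2  1  2  1
Best peak at i=6 (value 12): inc=4, dec=4, length 4+4−1 = 7.

7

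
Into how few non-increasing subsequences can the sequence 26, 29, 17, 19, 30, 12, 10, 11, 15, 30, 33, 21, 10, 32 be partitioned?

5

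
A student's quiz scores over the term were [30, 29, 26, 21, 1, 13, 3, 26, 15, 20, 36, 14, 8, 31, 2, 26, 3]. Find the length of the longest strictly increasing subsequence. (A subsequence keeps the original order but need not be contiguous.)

5

Let dp[i] be the length of the longest such subsequence ending at index i:
i:      1  2  3  4  5  6  7  8  9 10 11 12 13 14 15 16 17
a[i]:  30 29 26 21  1 13  3 26 15 20 36 14  8 31  2 26  3
dp:     1  1  1  1  1  2  2  3  3  4  5  3  3  5  2  5  3
Maximum dp value is 5.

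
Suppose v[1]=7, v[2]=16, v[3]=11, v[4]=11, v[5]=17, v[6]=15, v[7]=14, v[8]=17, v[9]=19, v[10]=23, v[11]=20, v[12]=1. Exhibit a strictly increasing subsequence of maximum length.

7, 11, 15, 17, 19, 23

Patience tails give the LIS length; then backtrack through the dp parents:
7 → extends → [7]
16 → extends → [7, 16]
11 → replaces 16 → [7, 11]
11 → already a tail → [7, 11]
17 → extends → [7, 11, 17]
15 → replaces 17 → [7, 11, 15]
14 → replaces 15 → [7, 11, 14]
17 → extends → [7, 11, 14, 17]
19 → extends → [7, 11, 14, 17, 19]
23 → extends → [7, 11, 14, 17, 19, 23]
20 → replaces 23 → [7, 11, 14, 17, 19, 20]
1 → replaces 7 → [1, 11, 14, 17, 19, 20]
Length 6; one witness is 7, 11, 15, 17, 19, 23.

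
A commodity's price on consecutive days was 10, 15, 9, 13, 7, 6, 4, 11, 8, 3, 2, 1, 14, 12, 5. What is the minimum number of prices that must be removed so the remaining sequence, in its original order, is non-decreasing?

Fewest deletions = n − (longest non-decreasing subsequence).
i:      1  2  3  4  5  6  7  8  9 10 11 12 13 14 15
a[i]:  10 15  9 13  7  6  4 11  8  3  2  1 14 12  5
dp:     1  2  1  2  1  1  1  2  2  1  1  1  3  3  2
max dp = 3, so deletions = 15 − 3 = 12.

12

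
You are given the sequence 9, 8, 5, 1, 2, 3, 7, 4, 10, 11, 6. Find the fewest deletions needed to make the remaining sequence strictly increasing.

Fewest deletions = n − (longest strictly increasing subsequence).
Patience tails:
9 → extends → [9]
8 → replaces 9 → [8]
5 → replaces 8 → [5]
1 → replaces 5 → [1]
2 → extends → [1, 2]
3 → extends → [1, 2, 3]
7 → extends → [1, 2, 3, 7]
4 → replaces 7 → [1, 2, 3, 4]
10 → extends → [1, 2, 3, 4, 10]
11 → extends → [1, 2, 3, 4, 10, 11]
6 → replaces 10 → [1, 2, 3, 4, 6, 11]
Longest strictly increasing subsequence has length 6, so deletions = 11 − 6 = 5.

5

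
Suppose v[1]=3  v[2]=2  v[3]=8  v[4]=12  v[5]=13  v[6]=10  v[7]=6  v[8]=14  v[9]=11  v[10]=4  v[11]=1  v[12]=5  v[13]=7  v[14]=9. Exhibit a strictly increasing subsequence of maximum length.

3, 8, 12, 13, 14

Patience tails give the LIS length; then backtrack through the dp parents:
3 → extends → [3]
2 → replaces 3 → [2]
8 → extends → [2, 8]
12 → extends → [2, 8, 12]
13 → extends → [2, 8, 12, 13]
10 → replaces 12 → [2, 8, 10, 13]
6 → replaces 8 → [2, 6, 10, 13]
14 → extends → [2, 6, 10, 13, 14]
11 → replaces 13 → [2, 6, 10, 11, 14]
4 → replaces 6 → [2, 4, 10, 11, 14]
1 → replaces 2 → [1, 4, 10, 11, 14]
5 → replaces 10 → [1, 4, 5, 11, 14]
7 → replaces 11 → [1, 4, 5, 7, 14]
9 → replaces 14 → [1, 4, 5, 7, 9]
Length 5; one witness is 3, 8, 12, 13, 14.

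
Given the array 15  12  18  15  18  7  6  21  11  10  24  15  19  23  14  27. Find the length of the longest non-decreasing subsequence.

Track the smallest tail for each achievable length (allowing ties):
15 → extends → [15]
12 → replaces 15 → [12]
18 → extends → [12, 18]
15 → replaces 18 → [12, 15]
18 → extends → [12, 15, 18]
7 → replaces 12 → [7, 15, 18]
6 → replaces 7 → [6, 15, 18]
21 → extends → [6, 15, 18, 21]
11 → replaces 15 → [6, 11, 18, 21]
10 → replaces 11 → [6, 10, 18, 21]
24 → extends → [6, 10, 18, 21, 24]
15 → replaces 18 → [6, 10, 15, 21, 24]
19 → replaces 21 → [6, 10, 15, 19, 24]
23 → replaces 24 → [6, 10, 15, 19, 23]
14 → replaces 15 → [6, 10, 14, 19, 23]
27 → extends → [6, 10, 14, 19, 23, 27]
Six tails, so the longest non-decreasing subsequence has length 6 (e.g. 15, 18, 18, 21, 24, 27).

6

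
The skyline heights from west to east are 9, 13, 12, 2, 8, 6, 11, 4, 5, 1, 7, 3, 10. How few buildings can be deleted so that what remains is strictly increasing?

Fewest deletions = n − (longest strictly increasing subsequence).
i:      1  2  3  4  5  6  7  8  9 10 11 12 13
a[i]:   9 13 12  2  8  6 11  4  5  1  7  3 10
dp:     1  2  2  1  2  2  3  2  3  1  4  2  5
max dp = 5, so deletions = 13 − 5 = 8.

8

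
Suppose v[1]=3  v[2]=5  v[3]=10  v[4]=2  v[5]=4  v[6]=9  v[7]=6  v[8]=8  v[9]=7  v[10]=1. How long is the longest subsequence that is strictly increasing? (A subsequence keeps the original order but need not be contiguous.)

Track the smallest tail for each achievable length (strict):
3 → extends → [3]
5 → extends → [3, 5]
10 → extends → [3, 5, 10]
2 → replaces 3 → [2, 5, 10]
4 → replaces 5 → [2, 4, 10]
9 → replaces 10 → [2, 4, 9]
6 → replaces 9 → [2, 4, 6]
8 → extends → [2, 4, 6, 8]
7 → replaces 8 → [2, 4, 6, 7]
1 → replaces 2 → [1, 4, 6, 7]
Four tails, so the longest strictly increasing subsequence has length 4 (e.g. 3, 5, 6, 8).

4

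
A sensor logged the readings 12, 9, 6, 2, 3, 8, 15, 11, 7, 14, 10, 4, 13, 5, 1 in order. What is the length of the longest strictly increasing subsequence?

5

Let dp[i] be the length of the longest such subsequence ending at index i:
i:      1  2  3  4  5  6  7  8  9 10 11 12 13 14 15
a[i]:  12  9  6  2  3  8 15 11  7 14 10  4 13  5  1
dp:     1  1  1  1  2  3  4  4  3  5  4  3  5  4  1
Maximum dp value is 5.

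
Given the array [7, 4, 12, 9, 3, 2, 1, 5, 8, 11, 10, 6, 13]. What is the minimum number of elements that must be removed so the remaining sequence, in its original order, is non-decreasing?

8

Fewest deletions = n − (longest non-decreasing subsequence).
Patience tails:
7 → extends → [7]
4 → replaces 7 → [4]
12 → extends → [4, 12]
9 → replaces 12 → [4, 9]
3 → replaces 4 → [3, 9]
2 → replaces 3 → [2, 9]
1 → replaces 2 → [1, 9]
5 → replaces 9 → [1, 5]
8 → extends → [1, 5, 8]
11 → extends → [1, 5, 8, 11]
10 → replaces 11 → [1, 5, 8, 10]
6 → replaces 8 → [1, 5, 6, 10]
13 → extends → [1, 5, 6, 10, 13]
Longest non-decreasing subsequence has length 5, so deletions = 13 − 5 = 8.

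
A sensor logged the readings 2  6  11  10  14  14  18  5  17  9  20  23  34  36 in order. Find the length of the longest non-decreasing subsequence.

10

Let dp[i] be the length of the longest such subsequence ending at index i:
i:      1  2  3  4  5  6  7  8  9 10 11 12 13 14
a[i]:   2  6 11 10 14 14 18  5 17  9 20 23 34 36
dp:     1  2  3  3  4  5  6  2  6  3  7  8  9 10
Maximum dp value is 10.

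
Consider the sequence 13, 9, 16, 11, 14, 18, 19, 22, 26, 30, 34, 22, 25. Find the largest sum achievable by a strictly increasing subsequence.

183

Let S[i] be the best sum of a strictly increasing subsequence ending at i:
i:       1   2   3   4   5   6   7   8   9  10  11  12  13
a[i]:   13   9  16  11  14  18  19  22  26  30  34  22  25
S:      13   9  29  20  34  52  71  93 119 149 183  93 118
Maximum is 183 (e.g. 9 + 11 + 14 + 18 + 19 + 22 + 26 + 30 + 34).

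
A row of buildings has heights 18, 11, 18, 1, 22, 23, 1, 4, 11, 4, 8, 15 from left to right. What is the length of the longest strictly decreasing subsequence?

Negate each value so 'decreasing' becomes 'increasing', then run patience tails on the negated sequence:
-18 → extends → [-18]
-11 → extends → [-18, -11]
-18 → already a tail → [-18, -11]
-1 → extends → [-18, -11, -1]
-22 → replaces -18 → [-22, -11, -1]
-23 → replaces -22 → [-23, -11, -1]
-1 → already a tail → [-23, -11, -1]
-4 → replaces -1 → [-23, -11, -4]
-11 → already a tail → [-23, -11, -4]
-4 → already a tail → [-23, -11, -4]
-8 → replaces -4 → [-23, -11, -8]
-15 → replaces -11 → [-23, -15, -8]
Three tails, so the longest strictly decreasing subsequence of the original has length 3.

3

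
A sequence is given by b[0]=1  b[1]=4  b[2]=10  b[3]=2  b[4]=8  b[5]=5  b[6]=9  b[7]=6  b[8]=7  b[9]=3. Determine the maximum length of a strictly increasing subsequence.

Track the smallest tail for each achievable length (strict):
1 → extends → [1]
4 → extends → [1, 4]
10 → extends → [1, 4, 10]
2 → replaces 4 → [1, 2, 10]
8 → replaces 10 → [1, 2, 8]
5 → replaces 8 → [1, 2, 5]
9 → extends → [1, 2, 5, 9]
6 → replaces 9 → [1, 2, 5, 6]
7 → extends → [1, 2, 5, 6, 7]
3 → replaces 5 → [1, 2, 3, 6, 7]
Five tails, so the longest strictly increasing subsequence has length 5 (e.g. 1, 4, 5, 6, 7).

5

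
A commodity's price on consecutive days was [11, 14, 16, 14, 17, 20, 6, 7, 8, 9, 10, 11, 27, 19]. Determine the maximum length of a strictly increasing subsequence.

7

Let dp[i] be the length of the longest such subsequence ending at index i:
i:      1  2  3  4  5  6  7  8  9 10 11 12 13 14
a[i]:  11 14 16 14 17 20  6  7  8  9 10 11 27 19
dp:     1  2  3  2  4  5  1  2  3  4  5  6  7  7
Maximum dp value is 7.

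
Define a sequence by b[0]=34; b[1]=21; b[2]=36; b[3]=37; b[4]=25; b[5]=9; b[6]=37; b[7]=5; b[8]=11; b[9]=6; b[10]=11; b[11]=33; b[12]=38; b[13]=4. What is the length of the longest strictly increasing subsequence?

Track the smallest tail for each achievable length (strict):
34 → extends → [34]
21 → replaces 34 → [21]
36 → extends → [21, 36]
37 → extends → [21, 36, 37]
25 → replaces 36 → [21, 25, 37]
9 → replaces 21 → [9, 25, 37]
37 → already a tail → [9, 25, 37]
5 → replaces 9 → [5, 25, 37]
11 → replaces 25 → [5, 11, 37]
6 → replaces 11 → [5, 6, 37]
11 → replaces 37 → [5, 6, 11]
33 → extends → [5, 6, 11, 33]
38 → extends → [5, 6, 11, 33, 38]
4 → replaces 5 → [4, 6, 11, 33, 38]
Five tails, so the longest strictly increasing subsequence has length 5 (e.g. 5, 6, 11, 33, 38).

5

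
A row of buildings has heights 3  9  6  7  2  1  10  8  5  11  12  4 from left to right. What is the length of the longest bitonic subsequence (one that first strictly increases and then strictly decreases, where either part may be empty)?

inc[i] = longest strictly increasing subsequence ending at i; dec[i] = longest strictly decreasing subsequence starting at i:
i:      1  2  3  4  5  6  7  8  9 10 11 12
a[i]:   3  9  6  7  2  1 10  8  5 11 12  4
inc:    1  2  2  3  1  1  4  4  2  5  6  2
dec:    3  4  3  3  2  1  4  3  2  2  2  1
Best peak at i=7 (value 10): inc=4, dec=4, length 4+4−1 = 7.

7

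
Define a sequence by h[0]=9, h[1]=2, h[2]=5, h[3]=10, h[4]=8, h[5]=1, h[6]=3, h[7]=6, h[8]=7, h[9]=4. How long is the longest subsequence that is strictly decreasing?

4

Let dp[i] be the longest strictly decreasing subsequence ending at i:
i:      0  1  2  3  4  5  6  7  8  9
h[i]:   9  2  5 10  8  1  3  6  7  4
dp:     1  2  2  1  2  3  3  3  3  4
Maximum is 4.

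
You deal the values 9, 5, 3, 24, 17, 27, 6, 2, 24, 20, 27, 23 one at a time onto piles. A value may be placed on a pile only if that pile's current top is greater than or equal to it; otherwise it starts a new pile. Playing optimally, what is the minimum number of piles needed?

Place each on the leftmost legal pile:
9 → new pile 1 (tops now [9])
5 → pile 1 (tops now [5])
3 → pile 1 (tops now [3])
24 → new pile 2 (tops now [3, 24])
17 → pile 2 (tops now [3, 17])
27 → new pile 3 (tops now [3, 17, 27])
6 → pile 2 (tops now [3, 6, 27])
2 → pile 1 (tops now [2, 6, 27])
24 → pile 3 (tops now [2, 6, 24])
20 → pile 3 (tops now [2, 6, 20])
27 → new pile 4 (tops now [2, 6, 20, 27])
23 → pile 4 (tops now [2, 6, 20, 23])
Four piles.

4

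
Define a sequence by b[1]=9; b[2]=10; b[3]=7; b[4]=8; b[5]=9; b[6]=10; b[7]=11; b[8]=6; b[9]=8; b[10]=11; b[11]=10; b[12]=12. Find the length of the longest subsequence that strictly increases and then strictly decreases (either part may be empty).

6

inc[i] = longest strictly increasing subsequence ending at i; dec[i] = longest strictly decreasing subsequence starting at i:
i:      1  2  3  4  5  6  7  8  9 10 11 12
b[i]:   9 10  7  8  9 10 11  6  8 11 10 12
inc:    1  2  1  2  3  4  5  1  2  5  4  6
dec:    3  3  2  2  2  2  2  1  1  2  1  1
Best peak at i=7 (value 11): inc=5, dec=2, length 5+2−1 = 6.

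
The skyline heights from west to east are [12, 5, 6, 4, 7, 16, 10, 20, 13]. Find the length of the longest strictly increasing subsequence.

Track the smallest tail for each achievable length (strict):
12 → extends → [12]
5 → replaces 12 → [5]
6 → extends → [5, 6]
4 → replaces 5 → [4, 6]
7 → extends → [4, 6, 7]
16 → extends → [4, 6, 7, 16]
10 → replaces 16 → [4, 6, 7, 10]
20 → extends → [4, 6, 7, 10, 20]
13 → replaces 20 → [4, 6, 7, 10, 13]
Five tails, so the longest strictly increasing subsequence has length 5 (e.g. 5, 6, 7, 16, 20).

5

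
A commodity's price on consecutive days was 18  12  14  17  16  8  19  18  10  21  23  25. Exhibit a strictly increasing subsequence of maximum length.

12, 14, 17, 19, 21, 23, 25

Patience tails give the LIS length; then backtrack through the dp parents:
18 → extends → [18]
12 → replaces 18 → [12]
14 → extends → [12, 14]
17 → extends → [12, 14, 17]
16 → replaces 17 → [12, 14, 16]
8 → replaces 12 → [8, 14, 16]
19 → extends → [8, 14, 16, 19]
18 → replaces 19 → [8, 14, 16, 18]
10 → replaces 14 → [8, 10, 16, 18]
21 → extends → [8, 10, 16, 18, 21]
23 → extends → [8, 10, 16, 18, 21, 23]
25 → extends → [8, 10, 16, 18, 21, 23, 25]
Length 7; one witness is 12, 14, 17, 19, 21, 23, 25.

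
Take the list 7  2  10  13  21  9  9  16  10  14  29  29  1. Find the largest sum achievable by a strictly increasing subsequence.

Let S[i] be the best sum of a strictly increasing subsequence ending at i:
i:      1  2  3  4  5  6  7  8  9 10 11 12 13
a[i]:   7  2 10 13 21  9  9 16 10 14 29 29  1
S:      7  2 17 30 51 16 16 46 26 44 80 80  1
Maximum is 80 (e.g. 7 + 10 + 13 + 21 + 29).

80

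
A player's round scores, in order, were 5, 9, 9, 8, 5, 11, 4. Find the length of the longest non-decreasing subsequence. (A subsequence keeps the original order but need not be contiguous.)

4

Let dp[i] be the length of the longest such subsequence ending at index i:
i:      1  2  3  4  5  6  7
a[i]:   5  9  9  8  5 11  4
dp:     1  2  3  2  2  4  1
Maximum dp value is 4.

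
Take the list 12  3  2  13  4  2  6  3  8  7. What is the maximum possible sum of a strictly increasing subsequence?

Let S[i] be the best sum of a strictly increasing subsequence ending at i:
i:      1  2  3  4  5  6  7  8  9 10
a[i]:  12  3  2 13  4  2  6  3  8  7
S:     12  3  2 25  7  2 13  5 21 20
Maximum is 25 (e.g. 12 + 13).

25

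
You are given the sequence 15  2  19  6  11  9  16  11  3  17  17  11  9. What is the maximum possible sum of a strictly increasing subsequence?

Let S[i] be the best sum of a strictly increasing subsequence ending at i:
i:      1  2  3  4  5  6  7  8  9 10 11 12 13
a[i]:  15  2 19  6 11  9 16 11  3 17 17 11  9
S:     15  2 34  8 19 17 35 28  5 52 52 28 17
Maximum is 52 (e.g. 2 + 6 + 11 + 16 + 17).

52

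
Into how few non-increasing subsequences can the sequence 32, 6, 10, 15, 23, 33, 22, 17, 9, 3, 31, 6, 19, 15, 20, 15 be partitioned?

Place each on the leftmost legal pile:
32 → new pile 1 (tops now [32])
6 → pile 1 (tops now [6])
10 → new pile 2 (tops now [6, 10])
15 → new pile 3 (tops now [6, 10, 15])
23 → new pile 4 (tops now [6, 10, 15, 23])
33 → new pile 5 (tops now [6, 10, 15, 23, 33])
22 → pile 4 (tops now [6, 10, 15, 22, 33])
17 → pile 4 (tops now [6, 10, 15, 17, 33])
9 → pile 2 (tops now [6, 9, 15, 17, 33])
3 → pile 1 (tops now [3, 9, 15, 17, 33])
31 → pile 5 (tops now [3, 9, 15, 17, 31])
6 → pile 2 (tops now [3, 6, 15, 17, 31])
19 → pile 5 (tops now [3, 6, 15, 17, 19])
15 → pile 3 (tops now [3, 6, 15, 17, 19])
20 → new pile 6 (tops now [3, 6, 15, 17, 19, 20])
15 → pile 3 (tops now [3, 6, 15, 17, 19, 20])
Six piles.

6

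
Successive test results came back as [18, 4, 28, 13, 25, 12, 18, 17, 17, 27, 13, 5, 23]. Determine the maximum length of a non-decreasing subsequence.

5

Track the smallest tail for each achievable length (allowing ties):
18 → extends → [18]
4 → replaces 18 → [4]
28 → extends → [4, 28]
13 → replaces 28 → [4, 13]
25 → extends → [4, 13, 25]
12 → replaces 13 → [4, 12, 25]
18 → replaces 25 → [4, 12, 18]
17 → replaces 18 → [4, 12, 17]
17 → extends → [4, 12, 17, 17]
27 → extends → [4, 12, 17, 17, 27]
13 → replaces 17 → [4, 12, 13, 17, 27]
5 → replaces 12 → [4, 5, 13, 17, 27]
23 → replaces 27 → [4, 5, 13, 17, 23]
Five tails, so the longest non-decreasing subsequence has length 5 (e.g. 4, 13, 17, 17, 27).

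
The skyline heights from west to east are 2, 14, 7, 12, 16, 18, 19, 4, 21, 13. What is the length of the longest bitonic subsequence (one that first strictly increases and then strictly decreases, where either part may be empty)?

8

inc[i] = longest strictly increasing subsequence ending at i; dec[i] = longest strictly decreasing subsequence starting at i:
i:      1  2  3  4  5  6  7  8  9 10
a[i]:   2 14  7 12 16 18 19  4 21 13
inc:    1  2  2  3  4  5  6  2  7  4
dec:    1  3  2  2  2  2  2  1  2  1
Best peak at i=9 (value 21): inc=7, dec=2, length 7+2−1 = 8.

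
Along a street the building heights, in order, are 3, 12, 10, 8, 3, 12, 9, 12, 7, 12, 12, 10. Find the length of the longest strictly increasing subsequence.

4

Track the smallest tail for each achievable length (strict):
3 → extends → [3]
12 → extends → [3, 12]
10 → replaces 12 → [3, 10]
8 → replaces 10 → [3, 8]
3 → already a tail → [3, 8]
12 → extends → [3, 8, 12]
9 → replaces 12 → [3, 8, 9]
12 → extends → [3, 8, 9, 12]
7 → replaces 8 → [3, 7, 9, 12]
12 → already a tail → [3, 7, 9, 12]
12 → already a tail → [3, 7, 9, 12]
10 → replaces 12 → [3, 7, 9, 10]
Four tails, so the longest strictly increasing subsequence has length 4 (e.g. 3, 8, 9, 12).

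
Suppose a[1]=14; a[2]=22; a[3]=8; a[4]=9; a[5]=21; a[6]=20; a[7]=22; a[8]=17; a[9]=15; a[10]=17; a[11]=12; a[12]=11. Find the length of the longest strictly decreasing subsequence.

Negate each value so 'decreasing' becomes 'increasing', then run patience tails on the negated sequence:
-14 → extends → [-14]
-22 → replaces -14 → [-22]
-8 → extends → [-22, -8]
-9 → replaces -8 → [-22, -9]
-21 → replaces -9 → [-22, -21]
-20 → extends → [-22, -21, -20]
-22 → already a tail → [-22, -21, -20]
-17 → extends → [-22, -21, -20, -17]
-15 → extends → [-22, -21, -20, -17, -15]
-17 → already a tail → [-22, -21, -20, -17, -15]
-12 → extends → [-22, -21, -20, -17, -15, -12]
-11 → extends → [-22, -21, -20, -17, -15, -12, -11]
Seven tails, so the longest strictly decreasing subsequence of the original has length 7.

7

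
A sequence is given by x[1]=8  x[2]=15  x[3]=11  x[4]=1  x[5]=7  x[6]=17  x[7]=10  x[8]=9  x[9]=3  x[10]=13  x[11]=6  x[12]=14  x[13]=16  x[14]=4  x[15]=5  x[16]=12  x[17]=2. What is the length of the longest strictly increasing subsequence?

6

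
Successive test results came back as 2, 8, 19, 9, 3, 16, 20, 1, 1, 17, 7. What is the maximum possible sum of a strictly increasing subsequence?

Let S[i] be the best sum of a strictly increasing subsequence ending at i:
i:      1  2  3  4  5  6  7  8  9 10 11
a[i]:   2  8 19  9  3 16 20  1  1 17  7
S:      2 10 29 19  5 35 55  1  1 52 12
Maximum is 55 (e.g. 2 + 8 + 9 + 16 + 20).

55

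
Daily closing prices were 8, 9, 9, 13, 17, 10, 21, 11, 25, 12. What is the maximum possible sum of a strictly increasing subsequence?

Let S[i] be the best sum of a strictly increasing subsequence ending at i:
i:      1  2  3  4  5  6  7  8  9 10
a[i]:   8  9  9 13 17 10 21 11 25 12
S:      8 17 17 30 47 27 68 38 93 50
Maximum is 93 (e.g. 8 + 9 + 13 + 17 + 21 + 25).

93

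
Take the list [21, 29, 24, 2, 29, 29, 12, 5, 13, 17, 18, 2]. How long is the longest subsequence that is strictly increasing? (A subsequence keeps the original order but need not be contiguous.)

5

Track the smallest tail for each achievable length (strict):
21 → extends → [21]
29 → extends → [21, 29]
24 → replaces 29 → [21, 24]
2 → replaces 21 → [2, 24]
29 → extends → [2, 24, 29]
29 → already a tail → [2, 24, 29]
12 → replaces 24 → [2, 12, 29]
5 → replaces 12 → [2, 5, 29]
13 → replaces 29 → [2, 5, 13]
17 → extends → [2, 5, 13, 17]
18 → extends → [2, 5, 13, 17, 18]
2 → already a tail → [2, 5, 13, 17, 18]
Five tails, so the longest strictly increasing subsequence has length 5 (e.g. 2, 12, 13, 17, 18).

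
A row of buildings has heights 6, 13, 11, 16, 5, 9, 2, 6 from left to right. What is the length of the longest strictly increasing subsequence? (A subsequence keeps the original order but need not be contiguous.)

3

Track the smallest tail for each achievable length (strict):
6 → extends → [6]
13 → extends → [6, 13]
11 → replaces 13 → [6, 11]
16 → extends → [6, 11, 16]
5 → replaces 6 → [5, 11, 16]
9 → replaces 11 → [5, 9, 16]
2 → replaces 5 → [2, 9, 16]
6 → replaces 9 → [2, 6, 16]
Three tails, so the longest strictly increasing subsequence has length 3 (e.g. 6, 13, 16).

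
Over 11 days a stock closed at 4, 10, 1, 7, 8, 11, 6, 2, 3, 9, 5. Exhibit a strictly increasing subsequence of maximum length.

4, 7, 8, 11

Patience tails give the LIS length; then backtrack through the dp parents:
4 → extends → [4]
10 → extends → [4, 10]
1 → replaces 4 → [1, 10]
7 → replaces 10 → [1, 7]
8 → extends → [1, 7, 8]
11 → extends → [1, 7, 8, 11]
6 → replaces 7 → [1, 6, 8, 11]
2 → replaces 6 → [1, 2, 8, 11]
3 → replaces 8 → [1, 2, 3, 11]
9 → replaces 11 → [1, 2, 3, 9]
5 → replaces 9 → [1, 2, 3, 5]
Length 4; one witness is 4, 7, 8, 11.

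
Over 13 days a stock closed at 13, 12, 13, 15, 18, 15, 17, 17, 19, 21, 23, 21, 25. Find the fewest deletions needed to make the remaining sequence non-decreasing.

Fewest deletions = n − (longest non-decreasing subsequence).
i:      1  2  3  4  5  6  7  8  9 10 11 12 13
a[i]:  13 12 13 15 18 15 17 17 19 21 23 21 25
dp:     1  1  2  3  4  4  5  6  7  8  9  9 10
max dp = 10, so deletions = 13 − 10 = 3.

3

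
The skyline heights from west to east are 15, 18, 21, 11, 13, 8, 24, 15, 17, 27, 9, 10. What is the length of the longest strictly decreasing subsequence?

3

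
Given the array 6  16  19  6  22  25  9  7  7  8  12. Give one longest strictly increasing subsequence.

6, 16, 19, 22, 25

Patience tails give the LIS length; then backtrack through the dp parents:
6 → extends → [6]
16 → extends → [6, 16]
19 → extends → [6, 16, 19]
6 → already a tail → [6, 16, 19]
22 → extends → [6, 16, 19, 22]
25 → extends → [6, 16, 19, 22, 25]
9 → replaces 16 → [6, 9, 19, 22, 25]
7 → replaces 9 → [6, 7, 19, 22, 25]
7 → already a tail → [6, 7, 19, 22, 25]
8 → replaces 19 → [6, 7, 8, 22, 25]
12 → replaces 22 → [6, 7, 8, 12, 25]
Length 5; one witness is 6, 16, 19, 22, 25.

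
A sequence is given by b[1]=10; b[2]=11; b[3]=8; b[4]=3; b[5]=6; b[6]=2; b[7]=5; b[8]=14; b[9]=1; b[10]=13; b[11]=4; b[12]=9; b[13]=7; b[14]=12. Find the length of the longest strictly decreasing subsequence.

Let dp[i] be the longest strictly decreasing subsequence ending at i:
i:      1  2  3  4  5  6  7  8  9 10 11 12 13 14
b[i]:  10 11  8  3  6  2  5 14  1 13  4  9  7 12
dp:     1  1  2  3  3  4  4  1  5  2  5  3  4  3
Maximum is 5.

5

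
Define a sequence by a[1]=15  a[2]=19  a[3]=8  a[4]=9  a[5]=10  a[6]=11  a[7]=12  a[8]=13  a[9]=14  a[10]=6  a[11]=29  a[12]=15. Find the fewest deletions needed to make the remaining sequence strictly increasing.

Fewest deletions = n − (longest strictly increasing subsequence).
Patience tails:
15 → extends → [15]
19 → extends → [15, 19]
8 → replaces 15 → [8, 19]
9 → replaces 19 → [8, 9]
10 → extends → [8, 9, 10]
11 → extends → [8, 9, 10, 11]
12 → extends → [8, 9, 10, 11, 12]
13 → extends → [8, 9, 10, 11, 12, 13]
14 → extends → [8, 9, 10, 11, 12, 13, 14]
6 → replaces 8 → [6, 9, 10, 11, 12, 13, 14]
29 → extends → [6, 9, 10, 11, 12, 13, 14, 29]
15 → replaces 29 → [6, 9, 10, 11, 12, 13, 14, 15]
Longest strictly increasing subsequence has length 8, so deletions = 12 − 8 = 4.

4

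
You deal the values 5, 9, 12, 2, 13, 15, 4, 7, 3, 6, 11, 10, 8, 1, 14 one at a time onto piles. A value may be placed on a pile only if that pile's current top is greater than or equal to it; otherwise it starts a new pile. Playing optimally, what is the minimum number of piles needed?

Place each on the leftmost legal pile:
5 → new pile 1 (tops now [5])
9 → new pile 2 (tops now [5, 9])
12 → new pile 3 (tops now [5, 9, 12])
2 → pile 1 (tops now [2, 9, 12])
13 → new pile 4 (tops now [2, 9, 12, 13])
15 → new pile 5 (tops now [2, 9, 12, 13, 15])
4 → pile 2 (tops now [2, 4, 12, 13, 15])
7 → pile 3 (tops now [2, 4, 7, 13, 15])
3 → pile 2 (tops now [2, 3, 7, 13, 15])
6 → pile 3 (tops now [2, 3, 6, 13, 15])
11 → pile 4 (tops now [2, 3, 6, 11, 15])
10 → pile 4 (tops now [2, 3, 6, 10, 15])
8 → pile 4 (tops now [2, 3, 6, 8, 15])
1 → pile 1 (tops now [1, 3, 6, 8, 15])
14 → pile 5 (tops now [1, 3, 6, 8, 14])
Five piles.

5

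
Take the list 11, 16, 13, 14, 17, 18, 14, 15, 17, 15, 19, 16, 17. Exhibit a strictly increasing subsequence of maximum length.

11, 13, 14, 17, 18, 19

Patience tails give the LIS length; then backtrack through the dp parents:
11 → extends → [11]
16 → extends → [11, 16]
13 → replaces 16 → [11, 13]
14 → extends → [11, 13, 14]
17 → extends → [11, 13, 14, 17]
18 → extends → [11, 13, 14, 17, 18]
14 → already a tail → [11, 13, 14, 17, 18]
15 → replaces 17 → [11, 13, 14, 15, 18]
17 → replaces 18 → [11, 13, 14, 15, 17]
15 → already a tail → [11, 13, 14, 15, 17]
19 → extends → [11, 13, 14, 15, 17, 19]
16 → replaces 17 → [11, 13, 14, 15, 16, 19]
17 → replaces 19 → [11, 13, 14, 15, 16, 17]
Length 6; one witness is 11, 13, 14, 17, 18, 19.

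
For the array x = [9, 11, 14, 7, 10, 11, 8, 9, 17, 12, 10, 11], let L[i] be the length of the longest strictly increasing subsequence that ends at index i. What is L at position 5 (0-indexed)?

dp[i] = 1 + max{dp[j] : j<i, x[j]<x[i]} (or 1 if no such j):
i:      0  1  2  3  4  5  6  7  8  9 10 11
x[i]:   9 11 14  7 10 11  8  9 17 12 10 11
dp:     1  2  3  1  2  3  2  3  4  4  4  5
At index 5 the value is 3.

3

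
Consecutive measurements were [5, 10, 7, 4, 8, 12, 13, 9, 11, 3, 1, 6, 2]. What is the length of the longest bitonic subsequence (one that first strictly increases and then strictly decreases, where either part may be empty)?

inc[i] = longest strictly increasing subsequence ending at i; dec[i] = longest strictly decreasing subsequence starting at i:
i:      1  2  3  4  5  6  7  8  9 10 11 12 13
a[i]:   5 10  7  4  8 12 13  9 11  3  1  6  2
inc:    1  2  2  1  3  4  5  4  5  1  1  2  2
dec:    4  5  4  3  3  4  4  3  3  2  1  2  1
Best peak at i=7 (value 13): inc=5, dec=4, length 5+4−1 = 8.

8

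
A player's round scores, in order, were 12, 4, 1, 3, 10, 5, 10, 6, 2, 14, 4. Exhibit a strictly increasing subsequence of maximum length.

Patience tails give the LIS length; then backtrack through the dp parents:
12 → extends → [12]
4 → replaces 12 → [4]
1 → replaces 4 → [1]
3 → extends → [1, 3]
10 → extends → [1, 3, 10]
5 → replaces 10 → [1, 3, 5]
10 → extends → [1, 3, 5, 10]
6 → replaces 10 → [1, 3, 5, 6]
2 → replaces 3 → [1, 2, 5, 6]
14 → extends → [1, 2, 5, 6, 14]
4 → replaces 5 → [1, 2, 4, 6, 14]
Length 5; one witness is 1, 3, 5, 10, 14.

1, 3, 5, 10, 14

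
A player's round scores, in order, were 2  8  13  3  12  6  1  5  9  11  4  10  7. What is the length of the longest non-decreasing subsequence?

5

Track the smallest tail for each achievable length (allowing ties):
2 → extends → [2]
8 → extends → [2, 8]
13 → extends → [2, 8, 13]
3 → replaces 8 → [2, 3, 13]
12 → replaces 13 → [2, 3, 12]
6 → replaces 12 → [2, 3, 6]
1 → replaces 2 → [1, 3, 6]
5 → replaces 6 → [1, 3, 5]
9 → extends → [1, 3, 5, 9]
11 → extends → [1, 3, 5, 9, 11]
4 → replaces 5 → [1, 3, 4, 9, 11]
10 → replaces 11 → [1, 3, 4, 9, 10]
7 → replaces 9 → [1, 3, 4, 7, 10]
Five tails, so the longest non-decreasing subsequence has length 5 (e.g. 2, 3, 6, 9, 11).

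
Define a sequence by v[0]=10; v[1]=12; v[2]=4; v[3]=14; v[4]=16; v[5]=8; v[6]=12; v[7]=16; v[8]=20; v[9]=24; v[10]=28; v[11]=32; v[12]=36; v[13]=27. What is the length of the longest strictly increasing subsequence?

9

Let dp[i] be the length of the longest such subsequence ending at index i:
i:      0  1  2  3  4  5  6  7  8  9 10 11 12 13
v[i]:  10 12  4 14 16  8 12 16 20 24 28 32 36 27
dp:     1  2  1  3  4  2  3  4  5  6  7  8  9  7
Maximum dp value is 9.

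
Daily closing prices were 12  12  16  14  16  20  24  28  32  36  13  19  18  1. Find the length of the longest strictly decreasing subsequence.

Negate each value so 'decreasing' becomes 'increasing', then run patience tails on the negated sequence:
-12 → extends → [-12]
-12 → already a tail → [-12]
-16 → replaces -12 → [-16]
-14 → extends → [-16, -14]
-16 → already a tail → [-16, -14]
-20 → replaces -16 → [-20, -14]
-24 → replaces -20 → [-24, -14]
-28 → replaces -24 → [-28, -14]
-32 → replaces -28 → [-32, -14]
-36 → replaces -32 → [-36, -14]
-13 → extends → [-36, -14, -13]
-19 → replaces -14 → [-36, -19, -13]
-18 → replaces -13 → [-36, -19, -18]
-1 → extends → [-36, -19, -18, -1]
Four tails, so the longest strictly decreasing subsequence of the original has length 4.

4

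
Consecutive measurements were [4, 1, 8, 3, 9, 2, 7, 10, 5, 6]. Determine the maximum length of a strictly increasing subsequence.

Let dp[i] be the length of the longest such subsequence ending at index i:
i:      1  2  3  4  5  6  7  8  9 10
a[i]:   4  1  8  3  9  2  7 10  5  6
dp:     1  1  2  2  3  2  3  4  3  4
Maximum dp value is 4.

4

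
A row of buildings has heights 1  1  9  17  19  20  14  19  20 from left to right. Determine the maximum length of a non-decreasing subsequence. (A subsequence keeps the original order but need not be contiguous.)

Let dp[i] be the length of the longest such subsequence ending at index i:
i:      1  2  3  4  5  6  7  8  9
a[i]:   1  1  9 17 19 20 14 19 20
dp:     1  2  3  4  5  6  4  6  7
Maximum dp value is 7.

7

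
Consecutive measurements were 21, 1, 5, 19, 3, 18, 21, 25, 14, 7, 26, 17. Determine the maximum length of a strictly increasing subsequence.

Track the smallest tail for each achievable length (strict):
21 → extends → [21]
1 → replaces 21 → [1]
5 → extends → [1, 5]
19 → extends → [1, 5, 19]
3 → replaces 5 → [1, 3, 19]
18 → replaces 19 → [1, 3, 18]
21 → extends → [1, 3, 18, 21]
25 → extends → [1, 3, 18, 21, 25]
14 → replaces 18 → [1, 3, 14, 21, 25]
7 → replaces 14 → [1, 3, 7, 21, 25]
26 → extends → [1, 3, 7, 21, 25, 26]
17 → replaces 21 → [1, 3, 7, 17, 25, 26]
Six tails, so the longest strictly increasing subsequence has length 6 (e.g. 1, 5, 19, 21, 25, 26).

6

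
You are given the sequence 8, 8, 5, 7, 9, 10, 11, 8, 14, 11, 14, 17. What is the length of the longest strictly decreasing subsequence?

2

Negate each value so 'decreasing' becomes 'increasing', then run patience tails on the negated sequence:
-8 → extends → [-8]
-8 → already a tail → [-8]
-5 → extends → [-8, -5]
-7 → replaces -5 → [-8, -7]
-9 → replaces -8 → [-9, -7]
-10 → replaces -9 → [-10, -7]
-11 → replaces -10 → [-11, -7]
-8 → replaces -7 → [-11, -8]
-14 → replaces -11 → [-14, -8]
-11 → replaces -8 → [-14, -11]
-14 → already a tail → [-14, -11]
-17 → replaces -14 → [-17, -11]
Two tails, so the longest strictly decreasing subsequence of the original has length 2.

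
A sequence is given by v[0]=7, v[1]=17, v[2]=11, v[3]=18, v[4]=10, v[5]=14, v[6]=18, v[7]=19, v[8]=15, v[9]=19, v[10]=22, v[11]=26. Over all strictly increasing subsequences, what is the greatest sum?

117

Let S[i] be the best sum of a strictly increasing subsequence ending at i:
i:       0   1   2   3   4   5   6   7   8   9  10  11
v[i]:    7  17  11  18  10  14  18  19  15  19  22  26
S:       7  24  18  42  17  32  50  69  47  69  91 117
Maximum is 117 (e.g. 7 + 11 + 14 + 18 + 19 + 22 + 26).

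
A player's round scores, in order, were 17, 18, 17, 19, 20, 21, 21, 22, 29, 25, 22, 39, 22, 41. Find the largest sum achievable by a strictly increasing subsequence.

Let S[i] be the best sum of a strictly increasing subsequence ending at i:
i:       1   2   3   4   5   6   7   8   9  10  11  12  13  14
a[i]:   17  18  17  19  20  21  21  22  29  25  22  39  22  41
S:      17  35  17  54  74  95  95 117 146 142 117 185 117 226
Maximum is 226 (e.g. 17 + 18 + 19 + 20 + 21 + 22 + 29 + 39 + 41).

226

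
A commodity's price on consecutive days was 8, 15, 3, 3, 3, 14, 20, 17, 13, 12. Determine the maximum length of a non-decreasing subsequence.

5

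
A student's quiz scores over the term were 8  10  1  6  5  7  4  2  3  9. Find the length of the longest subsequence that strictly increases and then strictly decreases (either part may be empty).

6

inc[i] = longest strictly increasing subsequence ending at i; dec[i] = longest strictly decreasing subsequence starting at i:
i:      1  2  3  4  5  6  7  8  9 10
a[i]:   8 10  1  6  5  7  4  2  3  9
inc:    1  2  1  2  2  3  2  2  3  4
dec:    5  5  1  4  3  3  2  1  1  1
Best peak at i=2 (value 10): inc=2, dec=5, length 2+5−1 = 6.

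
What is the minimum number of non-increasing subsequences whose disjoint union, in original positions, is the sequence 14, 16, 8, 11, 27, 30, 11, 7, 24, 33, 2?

The minimum number of non-increasing subsequences covering a sequence equals the length of its longest strictly increasing subsequence.
LIS length is 5 (e.g. 14, 16, 27, 30, 33), so 5 piles are needed.

5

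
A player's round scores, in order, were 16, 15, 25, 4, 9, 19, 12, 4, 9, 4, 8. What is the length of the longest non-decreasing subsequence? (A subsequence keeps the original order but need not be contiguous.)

Track the smallest tail for each achievable length (allowing ties):
16 → extends → [16]
15 → replaces 16 → [15]
25 → extends → [15, 25]
4 → replaces 15 → [4, 25]
9 → replaces 25 → [4, 9]
19 → extends → [4, 9, 19]
12 → replaces 19 → [4, 9, 12]
4 → replaces 9 → [4, 4, 12]
9 → replaces 12 → [4, 4, 9]
4 → replaces 9 → [4, 4, 4]
8 → extends → [4, 4, 4, 8]
Four tails, so the longest non-decreasing subsequence has length 4 (e.g. 4, 4, 4, 8).

4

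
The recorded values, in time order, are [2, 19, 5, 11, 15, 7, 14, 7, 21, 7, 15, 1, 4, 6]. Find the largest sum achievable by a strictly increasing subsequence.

54

Let S[i] be the best sum of a strictly increasing subsequence ending at i:
i:      1  2  3  4  5  6  7  8  9 10 11 12 13 14
a[i]:   2 19  5 11 15  7 14  7 21  7 15  1  4  6
S:      2 21  7 18 33 14 32 14 54 14 47  1  6 13
Maximum is 54 (e.g. 2 + 5 + 11 + 15 + 21).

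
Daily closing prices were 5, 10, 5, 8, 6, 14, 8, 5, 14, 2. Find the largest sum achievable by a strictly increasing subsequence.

Let S[i] be the best sum of a strictly increasing subsequence ending at i:
i:      1  2  3  4  5  6  7  8  9 10
a[i]:   5 10  5  8  6 14  8  5 14  2
S:      5 15  5 13 11 29 19  5 33  2
Maximum is 33 (e.g. 5 + 6 + 8 + 14).

33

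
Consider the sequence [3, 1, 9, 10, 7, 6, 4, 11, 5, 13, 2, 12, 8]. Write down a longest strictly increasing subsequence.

3, 9, 10, 11, 13

Patience tails give the LIS length; then backtrack through the dp parents:
3 → extends → [3]
1 → replaces 3 → [1]
9 → extends → [1, 9]
10 → extends → [1, 9, 10]
7 → replaces 9 → [1, 7, 10]
6 → replaces 7 → [1, 6, 10]
4 → replaces 6 → [1, 4, 10]
11 → extends → [1, 4, 10, 11]
5 → replaces 10 → [1, 4, 5, 11]
13 → extends → [1, 4, 5, 11, 13]
2 → replaces 4 → [1, 2, 5, 11, 13]
12 → replaces 13 → [1, 2, 5, 11, 12]
8 → replaces 11 → [1, 2, 5, 8, 12]
Length 5; one witness is 3, 9, 10, 11, 13.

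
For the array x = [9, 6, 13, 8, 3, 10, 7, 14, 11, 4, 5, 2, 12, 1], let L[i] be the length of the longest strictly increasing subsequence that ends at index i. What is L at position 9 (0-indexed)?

2

dp[i] = 1 + max{dp[j] : j<i, x[j]<x[i]} (or 1 if no such j):
i:      0  1  2  3  4  5  6  7  8  9 10 11 12 13
x[i]:   9  6 13  8  3 10  7 14 11  4  5  2 12  1
dp:     1  1  2  2  1  3  2  4  4  2  3  1  5  1
At index 9 the value is 2.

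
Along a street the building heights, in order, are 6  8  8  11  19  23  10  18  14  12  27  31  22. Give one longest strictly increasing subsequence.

Patience tails give the LIS length; then backtrack through the dp parents:
6 → extends → [6]
8 → extends → [6, 8]
8 → already a tail → [6, 8]
11 → extends → [6, 8, 11]
19 → extends → [6, 8, 11, 19]
23 → extends → [6, 8, 11, 19, 23]
10 → replaces 11 → [6, 8, 10, 19, 23]
18 → replaces 19 → [6, 8, 10, 18, 23]
14 → replaces 18 → [6, 8, 10, 14, 23]
12 → replaces 14 → [6, 8, 10, 12, 23]
27 → extends → [6, 8, 10, 12, 23, 27]
31 → extends → [6, 8, 10, 12, 23, 27, 31]
22 → replaces 23 → [6, 8, 10, 12, 22, 27, 31]
Length 7; one witness is 6, 8, 11, 19, 23, 27, 31.

6, 8, 11, 19, 23, 27, 31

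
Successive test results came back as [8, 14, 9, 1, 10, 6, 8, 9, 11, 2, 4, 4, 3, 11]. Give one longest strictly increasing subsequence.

1, 6, 8, 9, 11

Patience tails give the LIS length; then backtrack through the dp parents:
8 → extends → [8]
14 → extends → [8, 14]
9 → replaces 14 → [8, 9]
1 → replaces 8 → [1, 9]
10 → extends → [1, 9, 10]
6 → replaces 9 → [1, 6, 10]
8 → replaces 10 → [1, 6, 8]
9 → extends → [1, 6, 8, 9]
11 → extends → [1, 6, 8, 9, 11]
2 → replaces 6 → [1, 2, 8, 9, 11]
4 → replaces 8 → [1, 2, 4, 9, 11]
4 → already a tail → [1, 2, 4, 9, 11]
3 → replaces 4 → [1, 2, 3, 9, 11]
11 → already a tail → [1, 2, 3, 9, 11]
Length 5; one witness is 1, 6, 8, 9, 11.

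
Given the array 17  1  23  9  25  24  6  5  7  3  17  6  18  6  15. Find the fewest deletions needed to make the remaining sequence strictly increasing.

Fewest deletions = n − (longest strictly increasing subsequence).
Patience tails:
17 → extends → [17]
1 → replaces 17 → [1]
23 → extends → [1, 23]
9 → replaces 23 → [1, 9]
25 → extends → [1, 9, 25]
24 → replaces 25 → [1, 9, 24]
6 → replaces 9 → [1, 6, 24]
5 → replaces 6 → [1, 5, 24]
7 → replaces 24 → [1, 5, 7]
3 → replaces 5 → [1, 3, 7]
17 → extends → [1, 3, 7, 17]
6 → replaces 7 → [1, 3, 6, 17]
18 → extends → [1, 3, 6, 17, 18]
6 → already a tail → [1, 3, 6, 17, 18]
15 → replaces 17 → [1, 3, 6, 15, 18]
Longest strictly increasing subsequence has length 5, so deletions = 15 − 5 = 10.

10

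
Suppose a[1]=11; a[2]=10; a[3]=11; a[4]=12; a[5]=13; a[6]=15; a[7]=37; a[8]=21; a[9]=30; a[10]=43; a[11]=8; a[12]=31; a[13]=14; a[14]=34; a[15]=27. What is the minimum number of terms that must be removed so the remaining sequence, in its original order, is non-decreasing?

Fewest deletions = n − (longest non-decreasing subsequence).
Patience tails:
11 → extends → [11]
10 → replaces 11 → [10]
11 → extends → [10, 11]
12 → extends → [10, 11, 12]
13 → extends → [10, 11, 12, 13]
15 → extends → [10, 11, 12, 13, 15]
37 → extends → [10, 11, 12, 13, 15, 37]
21 → replaces 37 → [10, 11, 12, 13, 15, 21]
30 → extends → [10, 11, 12, 13, 15, 21, 30]
43 → extends → [10, 11, 12, 13, 15, 21, 30, 43]
8 → replaces 10 → [8, 11, 12, 13, 15, 21, 30, 43]
31 → replaces 43 → [8, 11, 12, 13, 15, 21, 30, 31]
14 → replaces 15 → [8, 11, 12, 13, 14, 21, 30, 31]
34 → extends → [8, 11, 12, 13, 14, 21, 30, 31, 34]
27 → replaces 30 → [8, 11, 12, 13, 14, 21, 27, 31, 34]
Longest non-decreasing subsequence has length 9, so deletions = 15 − 9 = 6.

6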